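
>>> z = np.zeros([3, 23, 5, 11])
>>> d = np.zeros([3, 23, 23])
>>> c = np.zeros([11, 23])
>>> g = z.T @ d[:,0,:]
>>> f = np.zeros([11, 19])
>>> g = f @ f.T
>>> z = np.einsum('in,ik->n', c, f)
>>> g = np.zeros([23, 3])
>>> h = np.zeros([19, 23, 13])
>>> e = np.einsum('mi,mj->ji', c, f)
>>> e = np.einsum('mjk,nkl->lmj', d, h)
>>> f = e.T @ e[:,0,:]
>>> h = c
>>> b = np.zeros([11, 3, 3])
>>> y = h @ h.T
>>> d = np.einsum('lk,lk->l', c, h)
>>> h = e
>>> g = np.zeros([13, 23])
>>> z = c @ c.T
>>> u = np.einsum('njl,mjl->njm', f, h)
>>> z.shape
(11, 11)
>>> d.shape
(11,)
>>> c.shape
(11, 23)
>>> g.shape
(13, 23)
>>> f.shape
(23, 3, 23)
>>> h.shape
(13, 3, 23)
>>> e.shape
(13, 3, 23)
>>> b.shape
(11, 3, 3)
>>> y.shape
(11, 11)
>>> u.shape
(23, 3, 13)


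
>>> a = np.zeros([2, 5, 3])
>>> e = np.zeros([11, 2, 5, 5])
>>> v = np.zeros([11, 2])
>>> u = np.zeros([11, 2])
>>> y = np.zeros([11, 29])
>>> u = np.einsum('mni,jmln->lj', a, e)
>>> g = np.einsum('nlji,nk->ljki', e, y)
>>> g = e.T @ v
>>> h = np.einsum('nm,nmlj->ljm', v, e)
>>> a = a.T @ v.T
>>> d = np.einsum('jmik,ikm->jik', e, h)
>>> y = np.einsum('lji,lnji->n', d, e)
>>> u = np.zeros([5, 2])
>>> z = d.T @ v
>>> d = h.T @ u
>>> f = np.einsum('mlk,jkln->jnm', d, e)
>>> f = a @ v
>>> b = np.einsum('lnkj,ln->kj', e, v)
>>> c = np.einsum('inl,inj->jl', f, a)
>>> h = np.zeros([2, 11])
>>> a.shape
(3, 5, 11)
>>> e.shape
(11, 2, 5, 5)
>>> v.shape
(11, 2)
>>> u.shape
(5, 2)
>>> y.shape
(2,)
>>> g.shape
(5, 5, 2, 2)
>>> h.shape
(2, 11)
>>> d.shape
(2, 5, 2)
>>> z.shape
(5, 5, 2)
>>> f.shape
(3, 5, 2)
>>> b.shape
(5, 5)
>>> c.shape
(11, 2)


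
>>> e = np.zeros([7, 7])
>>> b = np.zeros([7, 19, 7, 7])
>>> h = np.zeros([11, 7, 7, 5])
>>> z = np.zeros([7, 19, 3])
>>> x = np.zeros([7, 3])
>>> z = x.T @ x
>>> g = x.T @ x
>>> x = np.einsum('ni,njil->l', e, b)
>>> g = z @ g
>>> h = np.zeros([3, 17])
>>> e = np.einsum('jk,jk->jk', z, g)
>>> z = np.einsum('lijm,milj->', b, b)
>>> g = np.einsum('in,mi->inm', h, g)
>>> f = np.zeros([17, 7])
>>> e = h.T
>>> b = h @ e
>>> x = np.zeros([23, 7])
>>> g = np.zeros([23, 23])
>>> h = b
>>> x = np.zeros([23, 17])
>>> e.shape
(17, 3)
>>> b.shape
(3, 3)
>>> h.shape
(3, 3)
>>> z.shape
()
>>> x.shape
(23, 17)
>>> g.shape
(23, 23)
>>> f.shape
(17, 7)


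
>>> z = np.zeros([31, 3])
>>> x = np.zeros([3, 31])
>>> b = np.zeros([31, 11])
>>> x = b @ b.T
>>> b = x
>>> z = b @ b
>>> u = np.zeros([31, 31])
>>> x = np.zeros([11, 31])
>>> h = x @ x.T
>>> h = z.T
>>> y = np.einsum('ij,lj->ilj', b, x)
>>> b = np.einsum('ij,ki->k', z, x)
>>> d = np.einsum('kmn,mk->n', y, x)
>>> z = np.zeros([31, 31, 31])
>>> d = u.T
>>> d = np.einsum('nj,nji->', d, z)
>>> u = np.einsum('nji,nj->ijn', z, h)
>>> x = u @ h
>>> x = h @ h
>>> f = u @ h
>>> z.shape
(31, 31, 31)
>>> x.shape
(31, 31)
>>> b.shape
(11,)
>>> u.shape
(31, 31, 31)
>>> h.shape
(31, 31)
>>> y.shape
(31, 11, 31)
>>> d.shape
()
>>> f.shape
(31, 31, 31)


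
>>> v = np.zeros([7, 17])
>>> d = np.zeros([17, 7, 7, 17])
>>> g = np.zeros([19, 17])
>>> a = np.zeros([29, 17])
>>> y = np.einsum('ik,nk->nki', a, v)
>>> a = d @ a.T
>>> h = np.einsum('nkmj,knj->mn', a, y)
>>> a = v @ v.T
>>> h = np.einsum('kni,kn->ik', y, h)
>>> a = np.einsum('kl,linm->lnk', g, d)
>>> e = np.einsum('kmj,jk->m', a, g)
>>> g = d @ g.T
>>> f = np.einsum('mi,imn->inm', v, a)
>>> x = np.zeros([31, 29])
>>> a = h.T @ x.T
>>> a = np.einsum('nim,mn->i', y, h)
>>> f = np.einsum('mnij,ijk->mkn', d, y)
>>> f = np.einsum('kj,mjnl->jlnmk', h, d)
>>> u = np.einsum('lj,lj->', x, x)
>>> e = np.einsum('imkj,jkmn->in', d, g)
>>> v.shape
(7, 17)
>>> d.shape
(17, 7, 7, 17)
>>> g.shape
(17, 7, 7, 19)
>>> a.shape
(17,)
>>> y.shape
(7, 17, 29)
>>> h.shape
(29, 7)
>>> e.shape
(17, 19)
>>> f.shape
(7, 17, 7, 17, 29)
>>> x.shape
(31, 29)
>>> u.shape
()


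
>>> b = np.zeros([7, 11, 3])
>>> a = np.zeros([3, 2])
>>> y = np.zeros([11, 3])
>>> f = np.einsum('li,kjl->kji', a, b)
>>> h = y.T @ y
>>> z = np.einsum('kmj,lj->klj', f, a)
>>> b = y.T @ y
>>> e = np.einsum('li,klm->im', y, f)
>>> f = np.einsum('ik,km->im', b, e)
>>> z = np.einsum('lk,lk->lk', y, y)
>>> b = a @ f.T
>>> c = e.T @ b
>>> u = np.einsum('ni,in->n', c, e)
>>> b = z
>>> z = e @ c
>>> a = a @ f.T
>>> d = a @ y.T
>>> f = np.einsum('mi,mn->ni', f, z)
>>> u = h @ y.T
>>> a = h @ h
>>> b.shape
(11, 3)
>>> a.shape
(3, 3)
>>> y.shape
(11, 3)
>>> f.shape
(3, 2)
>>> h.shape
(3, 3)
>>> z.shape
(3, 3)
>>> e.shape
(3, 2)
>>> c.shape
(2, 3)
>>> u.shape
(3, 11)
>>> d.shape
(3, 11)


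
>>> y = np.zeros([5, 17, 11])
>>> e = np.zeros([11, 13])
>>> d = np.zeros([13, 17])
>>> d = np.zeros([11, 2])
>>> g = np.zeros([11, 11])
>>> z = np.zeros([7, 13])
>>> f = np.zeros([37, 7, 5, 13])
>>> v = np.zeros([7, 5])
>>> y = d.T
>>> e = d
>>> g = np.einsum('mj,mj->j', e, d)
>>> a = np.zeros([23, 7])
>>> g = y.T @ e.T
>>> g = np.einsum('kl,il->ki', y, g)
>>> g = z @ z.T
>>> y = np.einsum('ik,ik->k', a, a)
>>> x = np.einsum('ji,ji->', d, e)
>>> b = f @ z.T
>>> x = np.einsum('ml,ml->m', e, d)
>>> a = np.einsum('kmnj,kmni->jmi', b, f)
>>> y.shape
(7,)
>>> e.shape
(11, 2)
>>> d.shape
(11, 2)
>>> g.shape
(7, 7)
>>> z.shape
(7, 13)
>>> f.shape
(37, 7, 5, 13)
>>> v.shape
(7, 5)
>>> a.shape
(7, 7, 13)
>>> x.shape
(11,)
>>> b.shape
(37, 7, 5, 7)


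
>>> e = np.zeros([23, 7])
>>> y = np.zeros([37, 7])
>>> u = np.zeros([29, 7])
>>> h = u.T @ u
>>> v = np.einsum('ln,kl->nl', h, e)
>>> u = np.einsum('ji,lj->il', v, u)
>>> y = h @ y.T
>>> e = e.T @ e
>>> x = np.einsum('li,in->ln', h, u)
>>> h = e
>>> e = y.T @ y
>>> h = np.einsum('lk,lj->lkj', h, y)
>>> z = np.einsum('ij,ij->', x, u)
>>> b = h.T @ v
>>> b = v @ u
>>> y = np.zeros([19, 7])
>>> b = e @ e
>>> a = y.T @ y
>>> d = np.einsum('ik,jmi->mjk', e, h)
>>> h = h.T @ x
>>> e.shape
(37, 37)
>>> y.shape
(19, 7)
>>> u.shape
(7, 29)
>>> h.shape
(37, 7, 29)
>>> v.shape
(7, 7)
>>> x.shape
(7, 29)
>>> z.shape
()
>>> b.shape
(37, 37)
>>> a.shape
(7, 7)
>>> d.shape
(7, 7, 37)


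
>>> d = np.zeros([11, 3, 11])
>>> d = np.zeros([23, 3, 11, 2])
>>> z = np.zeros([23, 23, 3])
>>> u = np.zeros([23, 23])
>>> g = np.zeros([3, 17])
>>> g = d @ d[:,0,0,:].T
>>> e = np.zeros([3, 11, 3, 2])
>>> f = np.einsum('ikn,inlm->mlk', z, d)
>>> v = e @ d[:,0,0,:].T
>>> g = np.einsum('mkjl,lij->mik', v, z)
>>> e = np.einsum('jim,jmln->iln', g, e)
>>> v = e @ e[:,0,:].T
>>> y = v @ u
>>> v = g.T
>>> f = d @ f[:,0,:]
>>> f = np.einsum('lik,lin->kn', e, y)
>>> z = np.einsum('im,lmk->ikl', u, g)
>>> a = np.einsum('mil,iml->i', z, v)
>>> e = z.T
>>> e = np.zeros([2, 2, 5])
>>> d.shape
(23, 3, 11, 2)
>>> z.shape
(23, 11, 3)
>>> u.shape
(23, 23)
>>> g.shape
(3, 23, 11)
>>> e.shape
(2, 2, 5)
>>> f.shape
(2, 23)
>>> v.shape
(11, 23, 3)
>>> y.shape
(23, 3, 23)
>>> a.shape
(11,)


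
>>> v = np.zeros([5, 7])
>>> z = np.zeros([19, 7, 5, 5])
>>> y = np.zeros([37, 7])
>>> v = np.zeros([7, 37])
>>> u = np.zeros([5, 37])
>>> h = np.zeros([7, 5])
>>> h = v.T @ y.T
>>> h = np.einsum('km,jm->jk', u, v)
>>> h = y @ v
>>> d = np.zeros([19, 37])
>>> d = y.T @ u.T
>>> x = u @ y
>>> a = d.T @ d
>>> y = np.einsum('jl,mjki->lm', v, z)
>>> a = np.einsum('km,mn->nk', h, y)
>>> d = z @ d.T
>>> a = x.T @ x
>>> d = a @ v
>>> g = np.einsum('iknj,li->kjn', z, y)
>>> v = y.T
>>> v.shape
(19, 37)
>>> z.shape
(19, 7, 5, 5)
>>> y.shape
(37, 19)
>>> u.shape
(5, 37)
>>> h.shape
(37, 37)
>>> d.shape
(7, 37)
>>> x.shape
(5, 7)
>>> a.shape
(7, 7)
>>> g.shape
(7, 5, 5)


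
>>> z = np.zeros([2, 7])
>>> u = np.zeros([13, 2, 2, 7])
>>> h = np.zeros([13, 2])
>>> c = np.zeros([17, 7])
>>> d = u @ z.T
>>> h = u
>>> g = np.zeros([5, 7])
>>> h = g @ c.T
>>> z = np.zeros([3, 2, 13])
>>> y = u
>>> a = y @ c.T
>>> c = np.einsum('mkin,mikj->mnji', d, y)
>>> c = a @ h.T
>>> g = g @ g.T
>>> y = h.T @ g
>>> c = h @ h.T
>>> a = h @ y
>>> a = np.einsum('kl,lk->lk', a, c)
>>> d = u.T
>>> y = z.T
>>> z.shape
(3, 2, 13)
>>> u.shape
(13, 2, 2, 7)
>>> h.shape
(5, 17)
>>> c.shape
(5, 5)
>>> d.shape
(7, 2, 2, 13)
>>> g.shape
(5, 5)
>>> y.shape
(13, 2, 3)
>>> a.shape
(5, 5)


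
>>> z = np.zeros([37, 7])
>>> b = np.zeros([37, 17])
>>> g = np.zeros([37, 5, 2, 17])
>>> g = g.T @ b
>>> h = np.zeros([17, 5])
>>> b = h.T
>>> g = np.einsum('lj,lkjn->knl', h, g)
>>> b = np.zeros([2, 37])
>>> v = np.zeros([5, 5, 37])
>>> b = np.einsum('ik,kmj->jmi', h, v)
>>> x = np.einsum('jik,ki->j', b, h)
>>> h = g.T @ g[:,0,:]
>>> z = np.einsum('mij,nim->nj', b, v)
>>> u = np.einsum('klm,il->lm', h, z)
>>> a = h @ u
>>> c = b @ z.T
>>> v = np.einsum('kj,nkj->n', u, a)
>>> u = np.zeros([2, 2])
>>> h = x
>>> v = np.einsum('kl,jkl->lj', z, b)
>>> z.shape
(5, 17)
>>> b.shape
(37, 5, 17)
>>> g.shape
(2, 17, 17)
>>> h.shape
(37,)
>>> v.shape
(17, 37)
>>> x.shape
(37,)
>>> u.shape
(2, 2)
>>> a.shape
(17, 17, 17)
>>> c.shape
(37, 5, 5)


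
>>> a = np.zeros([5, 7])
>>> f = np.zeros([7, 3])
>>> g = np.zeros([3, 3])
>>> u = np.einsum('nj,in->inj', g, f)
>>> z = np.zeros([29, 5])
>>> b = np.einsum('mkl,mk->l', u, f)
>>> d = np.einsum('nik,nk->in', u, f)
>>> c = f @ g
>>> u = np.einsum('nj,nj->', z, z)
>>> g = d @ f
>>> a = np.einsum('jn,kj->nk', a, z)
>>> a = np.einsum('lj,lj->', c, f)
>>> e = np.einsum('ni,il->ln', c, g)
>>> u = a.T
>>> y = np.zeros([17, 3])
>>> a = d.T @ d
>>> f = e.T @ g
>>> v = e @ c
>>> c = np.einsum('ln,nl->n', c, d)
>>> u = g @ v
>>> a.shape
(7, 7)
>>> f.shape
(7, 3)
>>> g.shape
(3, 3)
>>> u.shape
(3, 3)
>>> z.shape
(29, 5)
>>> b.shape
(3,)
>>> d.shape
(3, 7)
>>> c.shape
(3,)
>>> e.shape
(3, 7)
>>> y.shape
(17, 3)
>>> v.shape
(3, 3)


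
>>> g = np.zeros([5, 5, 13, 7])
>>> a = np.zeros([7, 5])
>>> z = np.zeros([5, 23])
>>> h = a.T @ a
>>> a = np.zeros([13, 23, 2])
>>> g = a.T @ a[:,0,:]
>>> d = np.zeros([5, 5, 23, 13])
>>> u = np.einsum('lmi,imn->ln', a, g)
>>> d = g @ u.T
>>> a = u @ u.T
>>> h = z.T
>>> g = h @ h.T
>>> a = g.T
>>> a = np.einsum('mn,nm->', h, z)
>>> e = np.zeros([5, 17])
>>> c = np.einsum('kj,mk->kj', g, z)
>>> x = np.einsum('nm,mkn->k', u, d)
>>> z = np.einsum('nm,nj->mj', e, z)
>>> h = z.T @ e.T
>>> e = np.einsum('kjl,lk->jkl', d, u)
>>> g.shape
(23, 23)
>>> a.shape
()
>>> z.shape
(17, 23)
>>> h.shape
(23, 5)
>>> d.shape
(2, 23, 13)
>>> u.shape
(13, 2)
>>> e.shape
(23, 2, 13)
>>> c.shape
(23, 23)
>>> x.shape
(23,)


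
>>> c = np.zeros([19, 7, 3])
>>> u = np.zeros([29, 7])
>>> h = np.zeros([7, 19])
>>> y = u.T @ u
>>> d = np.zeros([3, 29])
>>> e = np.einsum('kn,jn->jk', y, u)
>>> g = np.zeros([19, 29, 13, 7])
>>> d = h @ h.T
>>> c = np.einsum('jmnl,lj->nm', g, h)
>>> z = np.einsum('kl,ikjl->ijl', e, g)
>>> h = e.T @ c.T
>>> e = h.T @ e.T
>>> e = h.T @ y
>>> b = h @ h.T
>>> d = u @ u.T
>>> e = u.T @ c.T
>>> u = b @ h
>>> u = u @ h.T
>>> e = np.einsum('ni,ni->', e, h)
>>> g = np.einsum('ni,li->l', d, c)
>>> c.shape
(13, 29)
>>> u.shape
(7, 7)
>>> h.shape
(7, 13)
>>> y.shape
(7, 7)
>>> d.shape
(29, 29)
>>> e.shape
()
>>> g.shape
(13,)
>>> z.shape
(19, 13, 7)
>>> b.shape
(7, 7)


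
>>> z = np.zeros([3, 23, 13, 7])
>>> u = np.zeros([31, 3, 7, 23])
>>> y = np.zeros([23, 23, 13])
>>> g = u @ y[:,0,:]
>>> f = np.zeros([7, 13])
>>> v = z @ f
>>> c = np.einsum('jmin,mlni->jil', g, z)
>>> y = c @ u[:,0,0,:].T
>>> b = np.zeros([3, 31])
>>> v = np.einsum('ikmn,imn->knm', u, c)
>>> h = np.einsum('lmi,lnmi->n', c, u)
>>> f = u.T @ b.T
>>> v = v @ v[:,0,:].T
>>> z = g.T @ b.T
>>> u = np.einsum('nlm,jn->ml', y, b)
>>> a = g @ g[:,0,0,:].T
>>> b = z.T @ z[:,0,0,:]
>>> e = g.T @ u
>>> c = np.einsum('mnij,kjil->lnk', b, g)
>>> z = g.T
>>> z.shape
(13, 7, 3, 31)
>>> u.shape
(31, 7)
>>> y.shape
(31, 7, 31)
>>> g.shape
(31, 3, 7, 13)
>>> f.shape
(23, 7, 3, 3)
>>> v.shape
(3, 23, 3)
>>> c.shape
(13, 3, 31)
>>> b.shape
(3, 3, 7, 3)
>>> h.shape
(3,)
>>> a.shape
(31, 3, 7, 31)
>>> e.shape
(13, 7, 3, 7)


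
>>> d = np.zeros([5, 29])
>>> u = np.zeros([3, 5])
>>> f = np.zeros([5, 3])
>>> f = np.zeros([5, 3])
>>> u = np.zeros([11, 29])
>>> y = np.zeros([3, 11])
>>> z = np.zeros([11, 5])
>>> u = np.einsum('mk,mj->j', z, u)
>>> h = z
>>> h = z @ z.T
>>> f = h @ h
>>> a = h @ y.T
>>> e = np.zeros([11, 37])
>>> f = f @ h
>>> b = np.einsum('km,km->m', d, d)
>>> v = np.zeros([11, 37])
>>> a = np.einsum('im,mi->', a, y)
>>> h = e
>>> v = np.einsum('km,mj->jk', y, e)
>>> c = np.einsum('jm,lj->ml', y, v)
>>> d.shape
(5, 29)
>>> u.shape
(29,)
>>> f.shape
(11, 11)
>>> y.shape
(3, 11)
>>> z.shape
(11, 5)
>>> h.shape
(11, 37)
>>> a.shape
()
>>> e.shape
(11, 37)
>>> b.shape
(29,)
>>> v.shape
(37, 3)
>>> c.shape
(11, 37)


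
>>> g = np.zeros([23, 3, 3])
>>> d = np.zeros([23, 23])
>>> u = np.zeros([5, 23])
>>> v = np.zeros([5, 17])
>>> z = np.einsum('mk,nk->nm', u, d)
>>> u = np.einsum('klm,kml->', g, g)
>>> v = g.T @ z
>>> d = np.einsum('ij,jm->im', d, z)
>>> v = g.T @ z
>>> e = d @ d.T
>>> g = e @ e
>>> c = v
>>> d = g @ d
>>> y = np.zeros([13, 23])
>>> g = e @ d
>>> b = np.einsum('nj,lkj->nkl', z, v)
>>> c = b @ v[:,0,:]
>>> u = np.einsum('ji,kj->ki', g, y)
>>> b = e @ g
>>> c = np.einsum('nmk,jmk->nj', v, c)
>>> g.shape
(23, 5)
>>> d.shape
(23, 5)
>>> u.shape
(13, 5)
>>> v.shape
(3, 3, 5)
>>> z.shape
(23, 5)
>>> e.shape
(23, 23)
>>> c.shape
(3, 23)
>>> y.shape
(13, 23)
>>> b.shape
(23, 5)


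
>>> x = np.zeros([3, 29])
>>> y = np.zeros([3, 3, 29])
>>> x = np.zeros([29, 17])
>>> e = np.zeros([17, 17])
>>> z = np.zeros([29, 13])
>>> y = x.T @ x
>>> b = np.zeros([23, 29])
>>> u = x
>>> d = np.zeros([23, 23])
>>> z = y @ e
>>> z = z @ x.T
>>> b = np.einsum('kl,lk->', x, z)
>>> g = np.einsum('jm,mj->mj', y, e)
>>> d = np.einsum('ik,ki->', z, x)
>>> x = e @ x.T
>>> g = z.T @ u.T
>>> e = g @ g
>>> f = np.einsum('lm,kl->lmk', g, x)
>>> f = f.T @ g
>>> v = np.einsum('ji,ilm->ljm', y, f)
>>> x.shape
(17, 29)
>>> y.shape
(17, 17)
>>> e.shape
(29, 29)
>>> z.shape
(17, 29)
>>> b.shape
()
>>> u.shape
(29, 17)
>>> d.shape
()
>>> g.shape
(29, 29)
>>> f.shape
(17, 29, 29)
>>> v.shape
(29, 17, 29)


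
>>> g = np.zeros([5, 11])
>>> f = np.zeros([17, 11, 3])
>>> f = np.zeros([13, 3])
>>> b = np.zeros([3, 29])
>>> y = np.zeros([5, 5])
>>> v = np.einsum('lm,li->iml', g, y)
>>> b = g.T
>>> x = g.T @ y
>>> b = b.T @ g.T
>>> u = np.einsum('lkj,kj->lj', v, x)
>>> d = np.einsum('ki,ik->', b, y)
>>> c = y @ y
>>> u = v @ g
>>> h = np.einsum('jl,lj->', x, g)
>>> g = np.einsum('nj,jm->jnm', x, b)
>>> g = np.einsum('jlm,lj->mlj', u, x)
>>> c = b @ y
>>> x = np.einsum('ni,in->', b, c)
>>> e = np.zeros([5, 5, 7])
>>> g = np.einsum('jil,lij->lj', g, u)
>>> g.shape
(5, 11)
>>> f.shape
(13, 3)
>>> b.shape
(5, 5)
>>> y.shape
(5, 5)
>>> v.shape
(5, 11, 5)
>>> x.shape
()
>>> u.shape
(5, 11, 11)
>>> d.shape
()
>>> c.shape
(5, 5)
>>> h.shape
()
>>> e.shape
(5, 5, 7)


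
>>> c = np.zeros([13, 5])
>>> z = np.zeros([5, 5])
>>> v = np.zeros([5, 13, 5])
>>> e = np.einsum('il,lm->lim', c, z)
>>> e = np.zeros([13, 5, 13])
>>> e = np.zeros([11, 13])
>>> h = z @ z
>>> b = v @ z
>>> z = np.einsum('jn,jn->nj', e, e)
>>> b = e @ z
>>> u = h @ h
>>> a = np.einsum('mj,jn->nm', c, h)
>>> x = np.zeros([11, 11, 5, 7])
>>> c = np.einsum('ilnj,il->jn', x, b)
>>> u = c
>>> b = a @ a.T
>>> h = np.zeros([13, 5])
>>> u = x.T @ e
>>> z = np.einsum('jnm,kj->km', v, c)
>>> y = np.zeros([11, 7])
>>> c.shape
(7, 5)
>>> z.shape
(7, 5)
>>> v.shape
(5, 13, 5)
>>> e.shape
(11, 13)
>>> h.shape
(13, 5)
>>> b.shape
(5, 5)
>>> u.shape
(7, 5, 11, 13)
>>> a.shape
(5, 13)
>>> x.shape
(11, 11, 5, 7)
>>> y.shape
(11, 7)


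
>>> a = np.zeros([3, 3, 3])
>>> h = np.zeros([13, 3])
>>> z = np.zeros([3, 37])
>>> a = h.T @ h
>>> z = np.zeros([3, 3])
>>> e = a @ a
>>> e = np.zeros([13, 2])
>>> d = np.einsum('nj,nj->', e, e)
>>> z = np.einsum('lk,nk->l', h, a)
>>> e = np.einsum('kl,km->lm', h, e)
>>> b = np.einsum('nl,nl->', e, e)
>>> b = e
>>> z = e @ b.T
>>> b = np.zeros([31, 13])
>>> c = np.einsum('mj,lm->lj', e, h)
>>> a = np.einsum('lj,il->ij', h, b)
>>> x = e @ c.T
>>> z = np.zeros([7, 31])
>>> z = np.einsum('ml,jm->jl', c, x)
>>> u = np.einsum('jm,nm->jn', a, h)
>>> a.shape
(31, 3)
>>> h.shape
(13, 3)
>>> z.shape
(3, 2)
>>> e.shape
(3, 2)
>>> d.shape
()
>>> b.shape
(31, 13)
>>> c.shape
(13, 2)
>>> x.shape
(3, 13)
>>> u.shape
(31, 13)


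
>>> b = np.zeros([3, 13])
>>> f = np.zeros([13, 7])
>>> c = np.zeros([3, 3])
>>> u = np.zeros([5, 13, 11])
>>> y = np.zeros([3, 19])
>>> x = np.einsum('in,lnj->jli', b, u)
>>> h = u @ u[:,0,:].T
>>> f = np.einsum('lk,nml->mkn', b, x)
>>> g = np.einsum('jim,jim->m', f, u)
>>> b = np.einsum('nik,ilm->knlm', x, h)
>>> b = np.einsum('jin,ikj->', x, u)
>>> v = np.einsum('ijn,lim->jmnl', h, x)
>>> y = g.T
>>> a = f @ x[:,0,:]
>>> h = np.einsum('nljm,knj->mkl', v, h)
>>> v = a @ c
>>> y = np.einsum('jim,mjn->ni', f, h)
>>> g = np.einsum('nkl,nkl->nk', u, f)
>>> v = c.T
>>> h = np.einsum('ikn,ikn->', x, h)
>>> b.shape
()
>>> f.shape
(5, 13, 11)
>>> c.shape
(3, 3)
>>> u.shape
(5, 13, 11)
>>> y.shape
(3, 13)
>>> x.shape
(11, 5, 3)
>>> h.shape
()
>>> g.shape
(5, 13)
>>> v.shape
(3, 3)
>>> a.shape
(5, 13, 3)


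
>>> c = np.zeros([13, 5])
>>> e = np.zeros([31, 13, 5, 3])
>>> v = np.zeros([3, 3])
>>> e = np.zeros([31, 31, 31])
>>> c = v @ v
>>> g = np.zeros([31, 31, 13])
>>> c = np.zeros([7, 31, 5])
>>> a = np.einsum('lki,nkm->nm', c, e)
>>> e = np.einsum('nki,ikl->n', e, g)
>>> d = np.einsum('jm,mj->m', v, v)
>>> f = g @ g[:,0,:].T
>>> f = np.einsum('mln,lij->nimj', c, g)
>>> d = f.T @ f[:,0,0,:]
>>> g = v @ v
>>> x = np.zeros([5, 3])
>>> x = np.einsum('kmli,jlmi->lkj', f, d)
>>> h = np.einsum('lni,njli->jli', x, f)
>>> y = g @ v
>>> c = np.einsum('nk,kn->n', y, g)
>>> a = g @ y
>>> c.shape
(3,)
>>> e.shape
(31,)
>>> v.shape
(3, 3)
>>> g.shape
(3, 3)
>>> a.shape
(3, 3)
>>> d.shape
(13, 7, 31, 13)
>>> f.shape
(5, 31, 7, 13)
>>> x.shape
(7, 5, 13)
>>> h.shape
(31, 7, 13)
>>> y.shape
(3, 3)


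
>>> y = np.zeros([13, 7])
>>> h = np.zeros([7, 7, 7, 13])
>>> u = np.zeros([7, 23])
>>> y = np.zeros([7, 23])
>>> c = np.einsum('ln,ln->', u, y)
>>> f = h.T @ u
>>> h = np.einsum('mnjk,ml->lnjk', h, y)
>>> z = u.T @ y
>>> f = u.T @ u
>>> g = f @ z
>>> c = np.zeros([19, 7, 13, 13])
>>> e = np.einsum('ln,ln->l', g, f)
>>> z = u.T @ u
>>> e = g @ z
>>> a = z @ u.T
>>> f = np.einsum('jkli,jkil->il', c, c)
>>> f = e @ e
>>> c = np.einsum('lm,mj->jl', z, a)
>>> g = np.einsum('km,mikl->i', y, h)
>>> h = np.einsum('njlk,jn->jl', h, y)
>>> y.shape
(7, 23)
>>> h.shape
(7, 7)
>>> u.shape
(7, 23)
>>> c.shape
(7, 23)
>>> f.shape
(23, 23)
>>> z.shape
(23, 23)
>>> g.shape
(7,)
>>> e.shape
(23, 23)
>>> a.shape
(23, 7)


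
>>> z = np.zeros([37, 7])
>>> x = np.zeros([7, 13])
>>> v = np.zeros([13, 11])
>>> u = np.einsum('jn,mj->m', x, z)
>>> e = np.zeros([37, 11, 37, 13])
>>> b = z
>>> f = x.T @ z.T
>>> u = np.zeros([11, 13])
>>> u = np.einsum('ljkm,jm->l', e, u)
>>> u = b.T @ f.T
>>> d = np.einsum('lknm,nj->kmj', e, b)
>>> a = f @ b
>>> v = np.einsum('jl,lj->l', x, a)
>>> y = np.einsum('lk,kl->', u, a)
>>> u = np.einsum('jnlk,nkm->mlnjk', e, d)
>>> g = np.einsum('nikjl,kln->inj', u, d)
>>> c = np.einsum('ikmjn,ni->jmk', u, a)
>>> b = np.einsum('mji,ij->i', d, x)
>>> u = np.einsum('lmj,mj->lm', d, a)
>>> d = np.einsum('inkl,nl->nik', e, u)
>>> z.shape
(37, 7)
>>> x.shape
(7, 13)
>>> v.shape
(13,)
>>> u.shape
(11, 13)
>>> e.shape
(37, 11, 37, 13)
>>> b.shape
(7,)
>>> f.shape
(13, 37)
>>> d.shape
(11, 37, 37)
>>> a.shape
(13, 7)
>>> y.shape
()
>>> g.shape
(37, 7, 37)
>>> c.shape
(37, 11, 37)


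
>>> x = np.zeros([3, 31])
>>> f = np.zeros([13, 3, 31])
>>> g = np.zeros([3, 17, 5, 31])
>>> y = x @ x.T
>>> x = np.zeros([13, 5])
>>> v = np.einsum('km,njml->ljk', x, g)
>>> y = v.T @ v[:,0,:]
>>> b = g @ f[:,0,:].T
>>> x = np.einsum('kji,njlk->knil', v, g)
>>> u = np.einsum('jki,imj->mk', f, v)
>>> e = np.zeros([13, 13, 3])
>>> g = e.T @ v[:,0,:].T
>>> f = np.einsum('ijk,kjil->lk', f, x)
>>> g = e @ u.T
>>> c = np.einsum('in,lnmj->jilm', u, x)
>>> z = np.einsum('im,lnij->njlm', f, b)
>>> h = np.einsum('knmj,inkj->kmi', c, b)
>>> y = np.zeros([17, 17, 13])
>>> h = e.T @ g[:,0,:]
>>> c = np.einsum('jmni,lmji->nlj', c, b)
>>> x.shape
(31, 3, 13, 5)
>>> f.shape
(5, 31)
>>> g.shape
(13, 13, 17)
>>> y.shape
(17, 17, 13)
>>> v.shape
(31, 17, 13)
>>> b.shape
(3, 17, 5, 13)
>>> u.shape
(17, 3)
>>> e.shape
(13, 13, 3)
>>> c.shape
(31, 3, 5)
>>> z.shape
(17, 13, 3, 31)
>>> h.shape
(3, 13, 17)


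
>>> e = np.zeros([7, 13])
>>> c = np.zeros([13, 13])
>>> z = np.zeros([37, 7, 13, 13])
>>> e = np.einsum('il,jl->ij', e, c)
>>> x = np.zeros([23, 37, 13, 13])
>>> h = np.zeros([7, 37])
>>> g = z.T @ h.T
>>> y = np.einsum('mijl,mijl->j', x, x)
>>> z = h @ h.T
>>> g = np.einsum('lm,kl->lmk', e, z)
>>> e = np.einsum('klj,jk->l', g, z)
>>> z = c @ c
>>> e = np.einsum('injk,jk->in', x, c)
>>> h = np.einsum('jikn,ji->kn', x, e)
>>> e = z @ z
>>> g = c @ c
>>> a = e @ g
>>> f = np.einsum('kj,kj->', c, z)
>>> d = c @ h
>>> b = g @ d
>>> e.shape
(13, 13)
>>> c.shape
(13, 13)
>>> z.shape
(13, 13)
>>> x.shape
(23, 37, 13, 13)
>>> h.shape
(13, 13)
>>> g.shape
(13, 13)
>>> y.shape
(13,)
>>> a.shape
(13, 13)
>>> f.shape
()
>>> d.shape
(13, 13)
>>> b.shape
(13, 13)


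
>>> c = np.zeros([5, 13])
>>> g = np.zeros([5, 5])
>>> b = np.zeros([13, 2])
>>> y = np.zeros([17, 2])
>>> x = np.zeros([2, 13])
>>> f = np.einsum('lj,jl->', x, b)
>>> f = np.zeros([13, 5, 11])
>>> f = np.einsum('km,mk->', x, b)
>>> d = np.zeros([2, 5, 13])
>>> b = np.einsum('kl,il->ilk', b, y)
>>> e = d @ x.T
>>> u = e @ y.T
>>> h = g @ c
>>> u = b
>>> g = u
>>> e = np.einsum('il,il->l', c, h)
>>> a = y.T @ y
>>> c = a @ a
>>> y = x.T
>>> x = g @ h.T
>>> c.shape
(2, 2)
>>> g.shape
(17, 2, 13)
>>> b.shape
(17, 2, 13)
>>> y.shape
(13, 2)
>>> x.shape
(17, 2, 5)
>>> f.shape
()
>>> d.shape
(2, 5, 13)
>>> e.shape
(13,)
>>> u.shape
(17, 2, 13)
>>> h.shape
(5, 13)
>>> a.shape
(2, 2)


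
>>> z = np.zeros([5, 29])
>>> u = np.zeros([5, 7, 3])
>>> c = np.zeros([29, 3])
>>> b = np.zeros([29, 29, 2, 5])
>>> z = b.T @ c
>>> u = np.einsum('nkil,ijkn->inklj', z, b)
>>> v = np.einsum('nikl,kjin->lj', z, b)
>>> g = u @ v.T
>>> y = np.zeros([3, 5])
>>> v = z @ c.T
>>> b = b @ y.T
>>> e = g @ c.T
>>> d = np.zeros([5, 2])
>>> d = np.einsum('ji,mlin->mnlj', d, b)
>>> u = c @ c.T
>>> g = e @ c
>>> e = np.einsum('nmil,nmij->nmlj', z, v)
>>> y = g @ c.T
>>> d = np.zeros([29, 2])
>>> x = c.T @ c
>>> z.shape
(5, 2, 29, 3)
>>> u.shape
(29, 29)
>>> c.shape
(29, 3)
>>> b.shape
(29, 29, 2, 3)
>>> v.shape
(5, 2, 29, 29)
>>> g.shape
(29, 5, 2, 3, 3)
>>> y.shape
(29, 5, 2, 3, 29)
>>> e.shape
(5, 2, 3, 29)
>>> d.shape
(29, 2)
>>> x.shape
(3, 3)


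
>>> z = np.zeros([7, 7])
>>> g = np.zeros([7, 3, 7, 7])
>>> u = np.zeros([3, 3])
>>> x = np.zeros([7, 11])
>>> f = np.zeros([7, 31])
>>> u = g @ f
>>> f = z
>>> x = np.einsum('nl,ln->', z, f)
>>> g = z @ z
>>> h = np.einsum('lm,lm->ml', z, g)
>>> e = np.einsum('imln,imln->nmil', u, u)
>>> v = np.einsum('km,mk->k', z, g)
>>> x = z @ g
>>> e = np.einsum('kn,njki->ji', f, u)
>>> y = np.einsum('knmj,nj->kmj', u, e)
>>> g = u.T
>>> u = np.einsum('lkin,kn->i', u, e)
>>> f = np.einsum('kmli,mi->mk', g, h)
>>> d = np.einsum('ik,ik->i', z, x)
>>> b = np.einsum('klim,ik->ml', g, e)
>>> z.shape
(7, 7)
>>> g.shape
(31, 7, 3, 7)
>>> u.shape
(7,)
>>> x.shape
(7, 7)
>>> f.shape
(7, 31)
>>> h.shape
(7, 7)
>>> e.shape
(3, 31)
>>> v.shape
(7,)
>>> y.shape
(7, 7, 31)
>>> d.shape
(7,)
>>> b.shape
(7, 7)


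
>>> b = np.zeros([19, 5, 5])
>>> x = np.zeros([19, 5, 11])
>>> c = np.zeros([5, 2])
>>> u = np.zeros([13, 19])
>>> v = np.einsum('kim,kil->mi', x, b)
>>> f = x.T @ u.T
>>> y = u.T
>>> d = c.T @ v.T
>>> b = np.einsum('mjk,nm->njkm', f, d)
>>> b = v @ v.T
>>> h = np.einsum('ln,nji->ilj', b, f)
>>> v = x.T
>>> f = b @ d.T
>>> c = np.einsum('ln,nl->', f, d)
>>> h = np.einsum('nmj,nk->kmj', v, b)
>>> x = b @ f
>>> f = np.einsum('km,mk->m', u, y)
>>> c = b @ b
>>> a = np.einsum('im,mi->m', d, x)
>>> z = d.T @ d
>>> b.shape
(11, 11)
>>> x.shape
(11, 2)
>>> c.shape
(11, 11)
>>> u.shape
(13, 19)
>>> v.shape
(11, 5, 19)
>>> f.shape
(19,)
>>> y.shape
(19, 13)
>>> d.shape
(2, 11)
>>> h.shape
(11, 5, 19)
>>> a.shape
(11,)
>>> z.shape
(11, 11)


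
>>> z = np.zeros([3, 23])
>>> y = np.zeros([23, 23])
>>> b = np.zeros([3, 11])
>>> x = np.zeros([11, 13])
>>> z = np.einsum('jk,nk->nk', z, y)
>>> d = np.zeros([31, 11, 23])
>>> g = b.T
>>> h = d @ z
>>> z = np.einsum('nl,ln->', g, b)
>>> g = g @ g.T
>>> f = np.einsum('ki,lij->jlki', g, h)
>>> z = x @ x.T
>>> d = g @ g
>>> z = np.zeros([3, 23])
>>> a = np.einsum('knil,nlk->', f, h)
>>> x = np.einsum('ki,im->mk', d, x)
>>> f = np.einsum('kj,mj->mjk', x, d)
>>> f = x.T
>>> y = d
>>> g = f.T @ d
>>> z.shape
(3, 23)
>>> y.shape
(11, 11)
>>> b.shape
(3, 11)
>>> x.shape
(13, 11)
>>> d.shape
(11, 11)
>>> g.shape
(13, 11)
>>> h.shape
(31, 11, 23)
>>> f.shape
(11, 13)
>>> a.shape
()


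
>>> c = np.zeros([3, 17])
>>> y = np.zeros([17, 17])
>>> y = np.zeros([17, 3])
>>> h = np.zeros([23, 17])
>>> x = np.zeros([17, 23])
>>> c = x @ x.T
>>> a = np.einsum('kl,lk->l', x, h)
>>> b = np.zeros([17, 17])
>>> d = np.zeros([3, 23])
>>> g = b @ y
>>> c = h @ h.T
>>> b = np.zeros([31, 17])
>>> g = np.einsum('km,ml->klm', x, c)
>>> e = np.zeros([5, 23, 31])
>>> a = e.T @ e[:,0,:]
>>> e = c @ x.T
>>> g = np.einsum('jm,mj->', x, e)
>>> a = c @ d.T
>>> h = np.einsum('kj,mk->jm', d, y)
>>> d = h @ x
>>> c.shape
(23, 23)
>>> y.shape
(17, 3)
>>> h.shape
(23, 17)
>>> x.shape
(17, 23)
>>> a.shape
(23, 3)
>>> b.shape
(31, 17)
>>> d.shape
(23, 23)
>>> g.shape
()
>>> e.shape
(23, 17)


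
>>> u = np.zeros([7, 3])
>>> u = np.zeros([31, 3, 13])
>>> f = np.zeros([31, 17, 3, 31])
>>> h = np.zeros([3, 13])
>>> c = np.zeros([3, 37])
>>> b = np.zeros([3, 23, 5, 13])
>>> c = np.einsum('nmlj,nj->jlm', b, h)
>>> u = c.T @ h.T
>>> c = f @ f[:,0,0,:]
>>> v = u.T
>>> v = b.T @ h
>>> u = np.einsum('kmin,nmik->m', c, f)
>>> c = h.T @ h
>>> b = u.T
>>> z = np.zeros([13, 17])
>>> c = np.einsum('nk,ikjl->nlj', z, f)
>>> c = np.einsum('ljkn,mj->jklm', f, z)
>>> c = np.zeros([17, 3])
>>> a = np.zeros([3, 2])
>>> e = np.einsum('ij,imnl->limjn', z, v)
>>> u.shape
(17,)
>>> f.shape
(31, 17, 3, 31)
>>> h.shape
(3, 13)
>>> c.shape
(17, 3)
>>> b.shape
(17,)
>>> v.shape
(13, 5, 23, 13)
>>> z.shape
(13, 17)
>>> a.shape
(3, 2)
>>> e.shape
(13, 13, 5, 17, 23)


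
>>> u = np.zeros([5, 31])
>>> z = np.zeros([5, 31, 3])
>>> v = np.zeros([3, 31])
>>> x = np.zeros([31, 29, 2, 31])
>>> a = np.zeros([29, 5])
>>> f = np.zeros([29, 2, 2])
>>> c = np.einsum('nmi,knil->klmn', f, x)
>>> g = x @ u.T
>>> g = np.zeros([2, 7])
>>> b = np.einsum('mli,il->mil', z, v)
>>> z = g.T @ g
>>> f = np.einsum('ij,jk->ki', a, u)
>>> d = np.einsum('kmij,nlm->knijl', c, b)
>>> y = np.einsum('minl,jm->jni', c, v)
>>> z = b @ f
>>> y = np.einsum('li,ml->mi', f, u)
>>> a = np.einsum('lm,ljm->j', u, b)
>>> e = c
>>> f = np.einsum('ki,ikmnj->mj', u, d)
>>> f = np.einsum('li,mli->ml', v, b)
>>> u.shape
(5, 31)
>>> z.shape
(5, 3, 29)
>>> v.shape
(3, 31)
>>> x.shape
(31, 29, 2, 31)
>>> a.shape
(3,)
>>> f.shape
(5, 3)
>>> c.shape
(31, 31, 2, 29)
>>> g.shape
(2, 7)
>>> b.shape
(5, 3, 31)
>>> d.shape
(31, 5, 2, 29, 3)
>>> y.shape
(5, 29)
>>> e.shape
(31, 31, 2, 29)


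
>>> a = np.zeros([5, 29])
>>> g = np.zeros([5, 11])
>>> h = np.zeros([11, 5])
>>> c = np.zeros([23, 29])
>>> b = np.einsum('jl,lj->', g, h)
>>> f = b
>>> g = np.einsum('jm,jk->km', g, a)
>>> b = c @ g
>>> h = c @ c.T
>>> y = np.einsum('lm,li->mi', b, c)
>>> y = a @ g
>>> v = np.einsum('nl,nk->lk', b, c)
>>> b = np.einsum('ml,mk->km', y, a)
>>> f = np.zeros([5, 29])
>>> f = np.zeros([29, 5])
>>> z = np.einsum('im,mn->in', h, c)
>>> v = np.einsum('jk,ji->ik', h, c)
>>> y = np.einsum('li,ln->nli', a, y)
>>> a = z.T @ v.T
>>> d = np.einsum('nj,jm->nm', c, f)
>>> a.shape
(29, 29)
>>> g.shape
(29, 11)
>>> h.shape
(23, 23)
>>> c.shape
(23, 29)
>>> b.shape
(29, 5)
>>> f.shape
(29, 5)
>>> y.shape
(11, 5, 29)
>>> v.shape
(29, 23)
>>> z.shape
(23, 29)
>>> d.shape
(23, 5)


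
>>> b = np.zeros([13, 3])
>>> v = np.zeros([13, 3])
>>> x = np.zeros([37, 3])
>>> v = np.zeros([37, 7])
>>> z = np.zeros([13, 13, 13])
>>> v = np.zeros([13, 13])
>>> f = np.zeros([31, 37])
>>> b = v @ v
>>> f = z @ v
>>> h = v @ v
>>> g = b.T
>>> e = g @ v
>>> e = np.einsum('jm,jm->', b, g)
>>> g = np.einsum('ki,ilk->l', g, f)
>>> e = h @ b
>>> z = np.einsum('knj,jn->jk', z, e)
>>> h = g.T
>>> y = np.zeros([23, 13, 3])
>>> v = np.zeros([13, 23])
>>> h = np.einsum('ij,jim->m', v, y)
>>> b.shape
(13, 13)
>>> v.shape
(13, 23)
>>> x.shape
(37, 3)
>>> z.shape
(13, 13)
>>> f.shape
(13, 13, 13)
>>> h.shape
(3,)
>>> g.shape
(13,)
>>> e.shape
(13, 13)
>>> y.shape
(23, 13, 3)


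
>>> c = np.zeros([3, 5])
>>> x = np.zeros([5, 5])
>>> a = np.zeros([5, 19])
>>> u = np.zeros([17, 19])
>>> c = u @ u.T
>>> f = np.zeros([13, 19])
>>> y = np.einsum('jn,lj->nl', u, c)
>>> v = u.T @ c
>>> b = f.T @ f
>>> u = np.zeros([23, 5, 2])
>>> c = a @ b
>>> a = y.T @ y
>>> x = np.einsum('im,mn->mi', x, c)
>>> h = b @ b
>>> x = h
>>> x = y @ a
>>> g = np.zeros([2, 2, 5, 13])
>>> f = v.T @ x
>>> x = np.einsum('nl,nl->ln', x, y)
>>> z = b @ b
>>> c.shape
(5, 19)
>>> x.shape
(17, 19)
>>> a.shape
(17, 17)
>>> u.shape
(23, 5, 2)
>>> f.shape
(17, 17)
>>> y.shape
(19, 17)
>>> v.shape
(19, 17)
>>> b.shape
(19, 19)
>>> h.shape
(19, 19)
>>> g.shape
(2, 2, 5, 13)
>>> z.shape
(19, 19)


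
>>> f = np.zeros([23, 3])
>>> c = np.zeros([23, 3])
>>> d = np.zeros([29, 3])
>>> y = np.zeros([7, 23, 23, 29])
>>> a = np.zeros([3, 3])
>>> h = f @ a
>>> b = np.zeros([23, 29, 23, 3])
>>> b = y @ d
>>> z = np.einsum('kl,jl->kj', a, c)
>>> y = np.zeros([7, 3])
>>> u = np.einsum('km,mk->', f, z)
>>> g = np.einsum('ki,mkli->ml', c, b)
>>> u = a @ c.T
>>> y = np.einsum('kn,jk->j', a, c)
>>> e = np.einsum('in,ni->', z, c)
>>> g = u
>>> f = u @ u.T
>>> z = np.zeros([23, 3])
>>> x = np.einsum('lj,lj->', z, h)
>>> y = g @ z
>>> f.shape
(3, 3)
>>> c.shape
(23, 3)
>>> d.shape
(29, 3)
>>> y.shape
(3, 3)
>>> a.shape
(3, 3)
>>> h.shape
(23, 3)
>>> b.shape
(7, 23, 23, 3)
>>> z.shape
(23, 3)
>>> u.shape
(3, 23)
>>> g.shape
(3, 23)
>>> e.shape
()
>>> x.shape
()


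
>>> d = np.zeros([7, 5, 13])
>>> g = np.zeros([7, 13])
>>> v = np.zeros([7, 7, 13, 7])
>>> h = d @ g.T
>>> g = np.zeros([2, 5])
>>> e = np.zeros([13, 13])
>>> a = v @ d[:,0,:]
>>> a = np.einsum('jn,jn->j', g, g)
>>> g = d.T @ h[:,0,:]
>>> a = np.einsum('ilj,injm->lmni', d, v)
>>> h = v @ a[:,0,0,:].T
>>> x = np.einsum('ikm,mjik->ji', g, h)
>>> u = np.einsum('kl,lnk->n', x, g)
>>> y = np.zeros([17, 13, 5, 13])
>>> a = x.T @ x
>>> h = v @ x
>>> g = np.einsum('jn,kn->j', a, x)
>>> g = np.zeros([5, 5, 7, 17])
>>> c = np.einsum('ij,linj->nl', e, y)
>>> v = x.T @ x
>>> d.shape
(7, 5, 13)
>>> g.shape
(5, 5, 7, 17)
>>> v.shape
(13, 13)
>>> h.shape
(7, 7, 13, 13)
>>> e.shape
(13, 13)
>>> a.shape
(13, 13)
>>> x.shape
(7, 13)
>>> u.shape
(5,)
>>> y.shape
(17, 13, 5, 13)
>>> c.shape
(5, 17)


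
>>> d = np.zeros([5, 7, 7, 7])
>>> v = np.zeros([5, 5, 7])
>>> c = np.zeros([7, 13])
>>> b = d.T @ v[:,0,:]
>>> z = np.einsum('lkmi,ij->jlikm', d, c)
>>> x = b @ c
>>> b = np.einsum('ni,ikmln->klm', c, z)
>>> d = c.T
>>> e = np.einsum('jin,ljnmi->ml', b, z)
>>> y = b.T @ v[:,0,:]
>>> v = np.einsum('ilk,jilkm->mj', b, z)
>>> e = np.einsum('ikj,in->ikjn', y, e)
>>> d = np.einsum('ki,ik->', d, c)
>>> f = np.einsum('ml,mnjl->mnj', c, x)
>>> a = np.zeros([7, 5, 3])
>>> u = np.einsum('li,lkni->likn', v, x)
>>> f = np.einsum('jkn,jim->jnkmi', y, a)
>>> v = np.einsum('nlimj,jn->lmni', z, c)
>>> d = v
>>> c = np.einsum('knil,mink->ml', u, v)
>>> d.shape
(5, 7, 13, 7)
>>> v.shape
(5, 7, 13, 7)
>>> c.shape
(5, 7)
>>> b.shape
(5, 7, 7)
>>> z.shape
(13, 5, 7, 7, 7)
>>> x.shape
(7, 7, 7, 13)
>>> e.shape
(7, 7, 7, 13)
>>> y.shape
(7, 7, 7)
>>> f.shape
(7, 7, 7, 3, 5)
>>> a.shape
(7, 5, 3)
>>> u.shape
(7, 13, 7, 7)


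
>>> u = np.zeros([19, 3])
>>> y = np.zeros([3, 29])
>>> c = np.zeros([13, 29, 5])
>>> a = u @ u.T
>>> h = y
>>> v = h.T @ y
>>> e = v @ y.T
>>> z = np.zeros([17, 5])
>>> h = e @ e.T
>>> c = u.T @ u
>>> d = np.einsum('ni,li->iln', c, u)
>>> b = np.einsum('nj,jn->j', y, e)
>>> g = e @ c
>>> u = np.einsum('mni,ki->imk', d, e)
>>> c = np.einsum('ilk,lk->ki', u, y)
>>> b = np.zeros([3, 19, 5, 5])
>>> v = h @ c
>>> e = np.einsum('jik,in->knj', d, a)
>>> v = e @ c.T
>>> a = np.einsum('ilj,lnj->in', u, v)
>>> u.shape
(3, 3, 29)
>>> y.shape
(3, 29)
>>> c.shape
(29, 3)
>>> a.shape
(3, 19)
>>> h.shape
(29, 29)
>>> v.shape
(3, 19, 29)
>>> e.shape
(3, 19, 3)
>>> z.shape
(17, 5)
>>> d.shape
(3, 19, 3)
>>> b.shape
(3, 19, 5, 5)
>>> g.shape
(29, 3)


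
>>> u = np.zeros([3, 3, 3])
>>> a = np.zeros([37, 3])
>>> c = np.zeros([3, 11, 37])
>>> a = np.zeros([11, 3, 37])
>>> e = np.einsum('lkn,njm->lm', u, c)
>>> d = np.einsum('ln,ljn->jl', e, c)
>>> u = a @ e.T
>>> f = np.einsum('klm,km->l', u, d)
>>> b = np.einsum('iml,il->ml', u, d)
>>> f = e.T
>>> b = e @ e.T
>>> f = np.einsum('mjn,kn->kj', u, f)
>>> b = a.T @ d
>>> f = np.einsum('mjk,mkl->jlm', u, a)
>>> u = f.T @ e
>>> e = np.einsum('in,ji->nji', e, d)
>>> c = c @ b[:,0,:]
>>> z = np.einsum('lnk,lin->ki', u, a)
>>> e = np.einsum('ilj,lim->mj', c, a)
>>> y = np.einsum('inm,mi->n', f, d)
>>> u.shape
(11, 37, 37)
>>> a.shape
(11, 3, 37)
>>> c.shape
(3, 11, 3)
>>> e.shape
(37, 3)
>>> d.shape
(11, 3)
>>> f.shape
(3, 37, 11)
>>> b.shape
(37, 3, 3)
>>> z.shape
(37, 3)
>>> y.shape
(37,)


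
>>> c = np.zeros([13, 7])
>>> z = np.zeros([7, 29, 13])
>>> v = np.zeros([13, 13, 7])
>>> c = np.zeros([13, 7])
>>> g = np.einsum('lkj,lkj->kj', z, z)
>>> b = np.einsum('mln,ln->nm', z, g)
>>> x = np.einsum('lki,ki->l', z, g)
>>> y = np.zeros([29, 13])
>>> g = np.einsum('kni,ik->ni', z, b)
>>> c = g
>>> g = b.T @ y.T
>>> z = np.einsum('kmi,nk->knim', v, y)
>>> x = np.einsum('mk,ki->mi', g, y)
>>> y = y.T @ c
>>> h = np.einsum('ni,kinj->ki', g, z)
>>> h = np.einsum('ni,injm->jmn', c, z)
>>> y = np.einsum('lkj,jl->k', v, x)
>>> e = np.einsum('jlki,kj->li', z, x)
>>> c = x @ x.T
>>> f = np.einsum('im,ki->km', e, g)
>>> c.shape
(7, 7)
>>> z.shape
(13, 29, 7, 13)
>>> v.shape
(13, 13, 7)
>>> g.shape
(7, 29)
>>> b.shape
(13, 7)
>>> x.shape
(7, 13)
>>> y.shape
(13,)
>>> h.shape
(7, 13, 29)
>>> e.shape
(29, 13)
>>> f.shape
(7, 13)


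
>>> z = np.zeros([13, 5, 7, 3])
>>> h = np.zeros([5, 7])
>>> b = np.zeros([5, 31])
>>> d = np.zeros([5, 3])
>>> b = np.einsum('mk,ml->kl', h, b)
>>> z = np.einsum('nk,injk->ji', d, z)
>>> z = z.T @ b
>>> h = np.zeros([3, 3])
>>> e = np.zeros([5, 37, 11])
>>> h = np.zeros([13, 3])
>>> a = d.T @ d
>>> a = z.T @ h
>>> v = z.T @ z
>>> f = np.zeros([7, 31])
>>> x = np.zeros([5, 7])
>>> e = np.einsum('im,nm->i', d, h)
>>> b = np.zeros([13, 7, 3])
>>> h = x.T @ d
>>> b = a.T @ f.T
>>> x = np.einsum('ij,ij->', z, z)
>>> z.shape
(13, 31)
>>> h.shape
(7, 3)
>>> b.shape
(3, 7)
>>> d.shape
(5, 3)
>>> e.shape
(5,)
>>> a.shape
(31, 3)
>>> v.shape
(31, 31)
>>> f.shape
(7, 31)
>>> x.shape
()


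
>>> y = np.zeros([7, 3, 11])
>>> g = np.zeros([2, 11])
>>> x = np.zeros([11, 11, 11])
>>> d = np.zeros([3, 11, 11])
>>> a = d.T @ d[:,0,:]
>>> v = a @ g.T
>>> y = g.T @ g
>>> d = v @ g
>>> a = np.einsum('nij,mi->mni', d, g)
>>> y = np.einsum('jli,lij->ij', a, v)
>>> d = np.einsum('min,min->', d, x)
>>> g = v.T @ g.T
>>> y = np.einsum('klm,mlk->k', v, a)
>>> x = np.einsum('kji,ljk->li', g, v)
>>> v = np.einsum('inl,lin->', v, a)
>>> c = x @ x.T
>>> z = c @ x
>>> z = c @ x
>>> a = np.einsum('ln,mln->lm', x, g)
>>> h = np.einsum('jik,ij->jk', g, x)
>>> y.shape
(11,)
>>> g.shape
(2, 11, 2)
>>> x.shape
(11, 2)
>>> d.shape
()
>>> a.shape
(11, 2)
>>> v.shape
()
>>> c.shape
(11, 11)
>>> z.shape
(11, 2)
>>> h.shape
(2, 2)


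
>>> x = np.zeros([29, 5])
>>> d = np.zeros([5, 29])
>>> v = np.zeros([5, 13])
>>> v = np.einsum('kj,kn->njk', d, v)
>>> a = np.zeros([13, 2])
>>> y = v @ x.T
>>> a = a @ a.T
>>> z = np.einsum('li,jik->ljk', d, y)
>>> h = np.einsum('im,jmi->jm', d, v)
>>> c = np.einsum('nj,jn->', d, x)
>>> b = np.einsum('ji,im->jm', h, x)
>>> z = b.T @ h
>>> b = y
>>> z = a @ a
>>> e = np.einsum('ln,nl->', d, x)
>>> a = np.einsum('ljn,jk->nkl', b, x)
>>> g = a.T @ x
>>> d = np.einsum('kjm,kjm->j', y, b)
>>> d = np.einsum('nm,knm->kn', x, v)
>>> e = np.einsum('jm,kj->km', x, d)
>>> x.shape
(29, 5)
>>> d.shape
(13, 29)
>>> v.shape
(13, 29, 5)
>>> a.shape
(29, 5, 13)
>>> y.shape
(13, 29, 29)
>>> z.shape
(13, 13)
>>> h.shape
(13, 29)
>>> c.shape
()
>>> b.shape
(13, 29, 29)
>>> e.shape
(13, 5)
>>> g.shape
(13, 5, 5)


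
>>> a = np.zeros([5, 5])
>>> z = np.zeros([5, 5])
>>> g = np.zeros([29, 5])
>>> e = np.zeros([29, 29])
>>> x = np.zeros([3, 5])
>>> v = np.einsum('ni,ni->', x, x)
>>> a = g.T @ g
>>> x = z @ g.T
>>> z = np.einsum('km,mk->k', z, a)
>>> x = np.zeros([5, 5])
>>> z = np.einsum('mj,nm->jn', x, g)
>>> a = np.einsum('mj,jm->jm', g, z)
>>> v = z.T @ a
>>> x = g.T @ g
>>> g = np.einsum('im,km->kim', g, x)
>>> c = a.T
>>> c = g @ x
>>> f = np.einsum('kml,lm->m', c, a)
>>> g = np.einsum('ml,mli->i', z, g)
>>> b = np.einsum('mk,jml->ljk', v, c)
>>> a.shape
(5, 29)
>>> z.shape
(5, 29)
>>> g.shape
(5,)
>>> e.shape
(29, 29)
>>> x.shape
(5, 5)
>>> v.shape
(29, 29)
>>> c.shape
(5, 29, 5)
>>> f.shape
(29,)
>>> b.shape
(5, 5, 29)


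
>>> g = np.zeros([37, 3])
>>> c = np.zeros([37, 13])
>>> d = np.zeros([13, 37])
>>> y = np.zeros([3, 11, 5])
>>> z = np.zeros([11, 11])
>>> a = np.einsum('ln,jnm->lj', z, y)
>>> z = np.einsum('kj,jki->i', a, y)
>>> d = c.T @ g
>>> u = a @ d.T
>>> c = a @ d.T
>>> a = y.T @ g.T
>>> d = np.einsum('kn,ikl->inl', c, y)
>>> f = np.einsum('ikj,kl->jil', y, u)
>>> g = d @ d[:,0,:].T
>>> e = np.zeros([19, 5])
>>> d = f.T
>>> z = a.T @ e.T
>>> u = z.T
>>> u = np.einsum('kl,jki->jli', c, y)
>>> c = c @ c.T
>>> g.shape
(3, 13, 3)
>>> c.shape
(11, 11)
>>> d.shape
(13, 3, 5)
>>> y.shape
(3, 11, 5)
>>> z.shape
(37, 11, 19)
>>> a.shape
(5, 11, 37)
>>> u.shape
(3, 13, 5)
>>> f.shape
(5, 3, 13)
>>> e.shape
(19, 5)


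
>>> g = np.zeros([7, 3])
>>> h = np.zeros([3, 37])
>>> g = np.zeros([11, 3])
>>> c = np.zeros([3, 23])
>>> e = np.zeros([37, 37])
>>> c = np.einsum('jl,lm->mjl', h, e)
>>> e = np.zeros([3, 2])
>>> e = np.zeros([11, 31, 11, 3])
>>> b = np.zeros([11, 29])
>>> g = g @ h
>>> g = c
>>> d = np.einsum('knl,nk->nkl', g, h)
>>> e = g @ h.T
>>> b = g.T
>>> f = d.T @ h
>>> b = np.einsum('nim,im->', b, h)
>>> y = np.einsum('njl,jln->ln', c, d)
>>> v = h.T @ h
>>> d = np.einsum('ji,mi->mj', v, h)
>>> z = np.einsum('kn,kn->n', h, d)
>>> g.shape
(37, 3, 37)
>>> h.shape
(3, 37)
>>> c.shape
(37, 3, 37)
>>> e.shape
(37, 3, 3)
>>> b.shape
()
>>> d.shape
(3, 37)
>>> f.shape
(37, 37, 37)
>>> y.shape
(37, 37)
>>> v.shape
(37, 37)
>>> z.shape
(37,)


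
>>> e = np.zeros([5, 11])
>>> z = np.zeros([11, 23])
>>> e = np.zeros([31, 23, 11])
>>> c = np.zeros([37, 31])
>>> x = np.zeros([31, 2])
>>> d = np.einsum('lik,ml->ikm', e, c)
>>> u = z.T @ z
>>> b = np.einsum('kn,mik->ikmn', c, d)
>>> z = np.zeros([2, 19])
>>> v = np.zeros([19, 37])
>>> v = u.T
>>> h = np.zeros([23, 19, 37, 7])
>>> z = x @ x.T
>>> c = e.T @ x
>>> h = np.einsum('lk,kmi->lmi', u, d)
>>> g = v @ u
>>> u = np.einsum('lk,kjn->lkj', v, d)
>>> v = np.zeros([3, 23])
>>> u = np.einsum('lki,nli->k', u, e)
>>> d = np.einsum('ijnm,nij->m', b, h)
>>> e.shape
(31, 23, 11)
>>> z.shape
(31, 31)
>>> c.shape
(11, 23, 2)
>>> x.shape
(31, 2)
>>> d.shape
(31,)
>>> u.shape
(23,)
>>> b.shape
(11, 37, 23, 31)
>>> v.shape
(3, 23)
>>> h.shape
(23, 11, 37)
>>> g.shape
(23, 23)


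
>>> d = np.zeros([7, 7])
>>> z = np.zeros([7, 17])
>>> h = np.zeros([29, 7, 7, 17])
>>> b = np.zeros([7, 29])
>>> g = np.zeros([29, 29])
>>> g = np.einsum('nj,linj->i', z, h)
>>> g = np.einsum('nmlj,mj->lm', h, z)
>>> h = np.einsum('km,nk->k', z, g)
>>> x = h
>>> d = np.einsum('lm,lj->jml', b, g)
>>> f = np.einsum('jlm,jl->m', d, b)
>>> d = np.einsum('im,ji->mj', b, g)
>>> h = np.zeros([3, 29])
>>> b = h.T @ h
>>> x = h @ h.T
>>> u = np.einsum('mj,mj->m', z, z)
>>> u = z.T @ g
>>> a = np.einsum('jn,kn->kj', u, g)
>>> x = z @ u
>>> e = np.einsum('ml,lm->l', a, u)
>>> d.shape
(29, 7)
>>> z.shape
(7, 17)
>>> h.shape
(3, 29)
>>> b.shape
(29, 29)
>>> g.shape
(7, 7)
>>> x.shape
(7, 7)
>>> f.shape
(7,)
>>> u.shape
(17, 7)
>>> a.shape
(7, 17)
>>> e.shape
(17,)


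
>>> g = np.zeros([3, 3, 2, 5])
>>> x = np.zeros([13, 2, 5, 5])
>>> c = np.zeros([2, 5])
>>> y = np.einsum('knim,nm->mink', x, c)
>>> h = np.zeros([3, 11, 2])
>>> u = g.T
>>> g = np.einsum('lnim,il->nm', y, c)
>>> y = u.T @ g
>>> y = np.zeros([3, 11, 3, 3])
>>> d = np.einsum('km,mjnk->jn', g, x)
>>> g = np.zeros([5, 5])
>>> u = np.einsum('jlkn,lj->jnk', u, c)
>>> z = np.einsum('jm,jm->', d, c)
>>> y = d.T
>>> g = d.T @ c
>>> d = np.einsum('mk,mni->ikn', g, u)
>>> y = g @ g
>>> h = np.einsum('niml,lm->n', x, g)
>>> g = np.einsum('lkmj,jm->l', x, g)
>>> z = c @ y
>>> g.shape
(13,)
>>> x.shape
(13, 2, 5, 5)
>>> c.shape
(2, 5)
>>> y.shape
(5, 5)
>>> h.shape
(13,)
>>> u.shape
(5, 3, 3)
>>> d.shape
(3, 5, 3)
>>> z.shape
(2, 5)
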